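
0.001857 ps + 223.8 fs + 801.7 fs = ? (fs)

1027.357 fs

In fs:
  0.001857 ps = 0.001857 × 10³ fs = 1.857
  223.8 fs → 223.8
  801.7 fs → 801.7
Sum: 1.857 + 223.8 + 801.7 = 1027.357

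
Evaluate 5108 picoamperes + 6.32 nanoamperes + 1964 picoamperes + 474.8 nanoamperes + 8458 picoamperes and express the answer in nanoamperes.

In nanoamperes:
  5108 picoamperes = 5108e-3 nanoamperes = 5.108
  6.32 nanoamperes → 6.32
  1964 picoamperes = 1964e-3 nanoamperes = 1.964
  474.8 nanoamperes → 474.8
  8458 picoamperes = 8458e-3 nanoamperes = 8.458
Sum: 5.108 + 6.32 + 1.964 + 474.8 + 8.458 = 496.65

496.65 nanoamperes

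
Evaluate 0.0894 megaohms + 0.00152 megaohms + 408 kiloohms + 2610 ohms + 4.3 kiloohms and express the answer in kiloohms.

In kiloohms:
  0.0894 megaohms = 0.0894 × 10^3 kiloohms = 89.4
  0.00152 megaohms = 0.00152 × 10^3 kiloohms = 1.52
  408 kiloohms → 408
  2610 ohms = 2610 × 10^-3 kiloohms = 2.61
  4.3 kiloohms → 4.3
Sum: 89.4 + 1.52 + 408 + 2.61 + 4.3 = 505.83

505.83 kiloohms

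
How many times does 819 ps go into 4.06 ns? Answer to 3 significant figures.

4.96

(4.06 × 10^-9) / (819 × 10^-12) = 0.004957 × 10^3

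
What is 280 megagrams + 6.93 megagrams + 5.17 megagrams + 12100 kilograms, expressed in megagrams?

304.2 megagrams

In megagrams:
  280 megagrams → 280
  6.93 megagrams → 6.93
  5.17 megagrams → 5.17
  12100 kilograms = 12100 × 10⁻³ megagrams = 12.1
Sum: 280 + 6.93 + 5.17 + 12.1 = 304.2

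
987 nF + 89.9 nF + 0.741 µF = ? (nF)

In nF:
  987 nF → 987
  89.9 nF → 89.9
  0.741 µF = 0.741 × 10³ nF = 741
Sum: 987 + 89.9 + 741 = 1817.9

1817.9 nF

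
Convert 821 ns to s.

nano = 10⁻⁹, (no prefix) = 10⁰; factor is 10⁻⁹.
821 × 10⁻⁹ = 0.000000821

0.000000821 s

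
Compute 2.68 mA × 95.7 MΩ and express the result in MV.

2.68 × 10⁻³ × 95.7 × 10⁶ = 256.476 × 10³ V

0.256476 MV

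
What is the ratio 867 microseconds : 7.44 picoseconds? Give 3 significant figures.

(867e-6) / (7.44e-12) = 116.5e6

117000000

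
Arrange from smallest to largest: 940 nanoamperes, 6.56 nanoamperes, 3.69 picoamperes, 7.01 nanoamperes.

940 nanoamperes = 0.00000094 amperes
6.56 nanoamperes = 0.00000000656 amperes
3.69 picoamperes = 0.00000000000369 amperes
7.01 nanoamperes = 0.00000000701 amperes

3.69 picoamperes < 6.56 nanoamperes < 7.01 nanoamperes < 940 nanoamperes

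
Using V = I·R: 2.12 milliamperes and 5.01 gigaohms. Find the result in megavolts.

2.12 × 10⁻³ × 5.01 × 10⁹ = 10.6212 × 10⁶ V

10.6212 megavolts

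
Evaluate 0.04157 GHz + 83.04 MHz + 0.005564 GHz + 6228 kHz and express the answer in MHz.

In MHz:
  0.04157 GHz = 0.04157 × 10^3 MHz = 41.57
  83.04 MHz → 83.04
  0.005564 GHz = 0.005564 × 10^3 MHz = 5.564
  6228 kHz = 6228 × 10^-3 MHz = 6.228
Sum: 41.57 + 83.04 + 5.564 + 6.228 = 136.402

136.402 MHz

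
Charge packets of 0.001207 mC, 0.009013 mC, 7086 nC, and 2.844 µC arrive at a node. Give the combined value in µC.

In µC:
  0.001207 mC = 0.001207 × 10³ µC = 1.207
  0.009013 mC = 0.009013 × 10³ µC = 9.013
  7086 nC = 7086 × 10⁻³ µC = 7.086
  2.844 µC → 2.844
Sum: 1.207 + 9.013 + 7.086 + 2.844 = 20.15

20.15 µC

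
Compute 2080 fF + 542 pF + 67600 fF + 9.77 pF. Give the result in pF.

621.45 pF

In pF:
  2080 fF = 2080e-3 pF = 2.08
  542 pF → 542
  67600 fF = 67600e-3 pF = 67.6
  9.77 pF → 9.77
Sum: 2.08 + 542 + 67.6 + 9.77 = 621.45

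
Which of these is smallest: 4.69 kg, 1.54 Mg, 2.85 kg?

2.85 kg

4.69 kg = 4690 g
1.54 Mg = 1540000 g
2.85 kg = 2850 g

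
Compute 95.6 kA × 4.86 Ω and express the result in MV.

0.464616 MV

95.6e3 × 4.86 = 464.616e3 V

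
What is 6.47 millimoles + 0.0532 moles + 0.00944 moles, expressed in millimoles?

In millimoles:
  6.47 millimoles → 6.47
  0.0532 moles = 0.0532 × 10³ millimoles = 53.2
  0.00944 moles = 0.00944 × 10³ millimoles = 9.44
Sum: 6.47 + 53.2 + 9.44 = 69.11

69.11 millimoles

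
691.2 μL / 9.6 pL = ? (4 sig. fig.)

(691.2e-6) / (9.6e-12) = 72e6

72000000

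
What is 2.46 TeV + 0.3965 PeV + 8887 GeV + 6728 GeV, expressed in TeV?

In TeV:
  2.46 TeV → 2.46
  0.3965 PeV = 0.3965 × 10³ TeV = 396.5
  8887 GeV = 8887 × 10⁻³ TeV = 8.887
  6728 GeV = 6728 × 10⁻³ TeV = 6.728
Sum: 2.46 + 396.5 + 8.887 + 6.728 = 414.575

414.575 TeV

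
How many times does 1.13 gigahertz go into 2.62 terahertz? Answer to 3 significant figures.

2320

(2.62 × 10¹²) / (1.13 × 10⁹) = 2.319 × 10³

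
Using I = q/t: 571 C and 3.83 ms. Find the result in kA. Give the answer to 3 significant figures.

149 kA

(571) / (3.83 × 10^-3) = 149.09 × 10^3 A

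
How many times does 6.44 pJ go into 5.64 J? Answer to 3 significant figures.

(5.64) / (6.44 × 10^-12) = 0.8758 × 10^12

876000000000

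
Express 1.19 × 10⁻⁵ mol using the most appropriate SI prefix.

11.9 umol

= 11.9 × 10⁻⁶ mol; 10⁻⁶ is micro.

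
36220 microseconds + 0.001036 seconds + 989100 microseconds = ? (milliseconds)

In milliseconds:
  36220 microseconds = 36220 × 10^-3 milliseconds = 36.22
  0.001036 seconds = 0.001036 × 10^3 milliseconds = 1.036
  989100 microseconds = 989100 × 10^-3 milliseconds = 989.1
Sum: 36.22 + 1.036 + 989.1 = 1026.356

1026.356 milliseconds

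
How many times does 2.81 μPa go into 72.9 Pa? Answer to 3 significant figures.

(72.9) / (2.81 × 10^-6) = 25.94 × 10^6

25900000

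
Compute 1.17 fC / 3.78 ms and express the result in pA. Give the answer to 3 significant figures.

0.310 pA

(1.17 × 10^-15) / (3.78 × 10^-3) = 0.30952 × 10^-12 A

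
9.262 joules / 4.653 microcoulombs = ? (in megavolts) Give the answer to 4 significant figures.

1.991 megavolts

(9.262) / (4.653 × 10⁻⁶) = 1.99054 × 10⁶ V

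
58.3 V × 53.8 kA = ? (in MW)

3.13654 MW

58.3 × 53.8e3 = 3136.54e3 W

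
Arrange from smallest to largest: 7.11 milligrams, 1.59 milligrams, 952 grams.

1.59 milligrams < 7.11 milligrams < 952 grams

7.11 milligrams = 0.00711 grams
1.59 milligrams = 0.00159 grams
952 grams = 952 grams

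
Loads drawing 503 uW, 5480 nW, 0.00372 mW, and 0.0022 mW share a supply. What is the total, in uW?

514.4 uW

In uW:
  503 uW → 503
  5480 nW = 5480e-3 uW = 5.48
  0.00372 mW = 0.00372e3 uW = 3.72
  0.0022 mW = 0.0022e3 uW = 2.2
Sum: 503 + 5.48 + 3.72 + 2.2 = 514.4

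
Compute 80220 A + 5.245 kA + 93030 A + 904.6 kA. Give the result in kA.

1083.095 kA

In kA:
  80220 A = 80220 × 10⁻³ kA = 80.22
  5.245 kA → 5.245
  93030 A = 93030 × 10⁻³ kA = 93.03
  904.6 kA → 904.6
Sum: 80.22 + 5.245 + 93.03 + 904.6 = 1083.095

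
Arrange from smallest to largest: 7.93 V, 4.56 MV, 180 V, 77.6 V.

7.93 V < 77.6 V < 180 V < 4.56 MV

7.93 V = 7.93 V
4.56 MV = 4560000 V
180 V = 180 V
77.6 V = 77.6 V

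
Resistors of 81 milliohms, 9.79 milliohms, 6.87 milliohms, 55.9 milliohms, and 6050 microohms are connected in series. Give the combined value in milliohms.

In milliohms:
  81 milliohms → 81
  9.79 milliohms → 9.79
  6.87 milliohms → 6.87
  55.9 milliohms → 55.9
  6050 microohms = 6050 × 10^-3 milliohms = 6.05
Sum: 81 + 9.79 + 6.87 + 55.9 + 6.05 = 159.61

159.61 milliohms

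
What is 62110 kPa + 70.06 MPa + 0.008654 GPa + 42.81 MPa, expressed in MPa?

In MPa:
  62110 kPa = 62110 × 10^-3 MPa = 62.11
  70.06 MPa → 70.06
  0.008654 GPa = 0.008654 × 10^3 MPa = 8.654
  42.81 MPa → 42.81
Sum: 62.11 + 70.06 + 8.654 + 42.81 = 183.634

183.634 MPa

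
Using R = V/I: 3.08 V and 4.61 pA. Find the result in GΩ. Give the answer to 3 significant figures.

(3.08) / (4.61 × 10⁻¹²) = 0.66811 × 10¹² Ω

668 GΩ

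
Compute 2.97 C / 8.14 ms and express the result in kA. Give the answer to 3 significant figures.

(2.97) / (8.14 × 10^-3) = 0.36486 × 10^3 A

0.365 kA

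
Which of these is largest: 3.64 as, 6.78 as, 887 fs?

887 fs

3.64 as = 0.00000000000000000364 s
6.78 as = 0.00000000000000000678 s
887 fs = 0.000000000000887 s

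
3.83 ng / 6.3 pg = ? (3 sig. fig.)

608

(3.83e-9) / (6.3e-12) = 0.6079e3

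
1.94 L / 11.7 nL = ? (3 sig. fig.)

(1.94) / (11.7 × 10^-9) = 0.1658 × 10^9

166000000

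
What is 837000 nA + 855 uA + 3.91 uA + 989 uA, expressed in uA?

2684.91 uA

In uA:
  837000 nA = 837000 × 10⁻³ uA = 837
  855 uA → 855
  3.91 uA → 3.91
  989 uA → 989
Sum: 837 + 855 + 3.91 + 989 = 2684.91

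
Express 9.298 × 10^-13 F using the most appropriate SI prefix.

= 929.8 × 10^-15 F; 10^-15 is femto.

929.8 fF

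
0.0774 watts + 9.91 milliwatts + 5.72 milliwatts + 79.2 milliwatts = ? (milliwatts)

In milliwatts:
  0.0774 watts = 0.0774 × 10³ milliwatts = 77.4
  9.91 milliwatts → 9.91
  5.72 milliwatts → 5.72
  79.2 milliwatts → 79.2
Sum: 77.4 + 9.91 + 5.72 + 79.2 = 172.23

172.23 milliwatts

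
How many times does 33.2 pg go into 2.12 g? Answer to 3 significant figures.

63900000000

(2.12) / (33.2e-12) = 0.06386e12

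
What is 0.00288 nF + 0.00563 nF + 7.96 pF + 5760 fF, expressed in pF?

In pF:
  0.00288 nF = 0.00288e3 pF = 2.88
  0.00563 nF = 0.00563e3 pF = 5.63
  7.96 pF → 7.96
  5760 fF = 5760e-3 pF = 5.76
Sum: 2.88 + 5.63 + 7.96 + 5.76 = 22.23

22.23 pF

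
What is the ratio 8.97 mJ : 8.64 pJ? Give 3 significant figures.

(8.97 × 10^-3) / (8.64 × 10^-12) = 1.038 × 10^9

1040000000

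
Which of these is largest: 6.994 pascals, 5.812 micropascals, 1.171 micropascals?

6.994 pascals = 6.994 pascals
5.812 micropascals = 0.000005812 pascals
1.171 micropascals = 0.000001171 pascals

6.994 pascals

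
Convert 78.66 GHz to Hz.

giga = 10⁹, (no prefix) = 10⁰; factor is 10⁹.
78.66 × 10⁹ = 78660000000

78660000000 Hz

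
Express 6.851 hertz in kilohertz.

0.006851 kilohertz

(no prefix) = 10⁰, kilo = 10³; factor is 10⁻³.
6.851 × 10⁻³ = 0.006851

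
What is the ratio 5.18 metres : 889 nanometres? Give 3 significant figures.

(5.18) / (889e-9) = 0.005827e9

5830000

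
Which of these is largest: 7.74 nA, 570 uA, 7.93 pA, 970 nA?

570 uA

7.74 nA = 0.00000000774 A
570 uA = 0.00057 A
7.93 pA = 0.00000000000793 A
970 nA = 0.00000097 A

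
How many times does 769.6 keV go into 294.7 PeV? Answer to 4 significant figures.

382900000000

(294.7 × 10^15) / (769.6 × 10^3) = 0.38293 × 10^12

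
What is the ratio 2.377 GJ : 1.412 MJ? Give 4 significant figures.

(2.377 × 10⁹) / (1.412 × 10⁶) = 1.6834 × 10³

1683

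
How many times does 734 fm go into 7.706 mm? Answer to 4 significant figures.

(7.706 × 10^-3) / (734 × 10^-15) = 0.010499 × 10^12

10500000000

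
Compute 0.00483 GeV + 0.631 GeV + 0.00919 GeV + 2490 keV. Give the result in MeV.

In MeV:
  0.00483 GeV = 0.00483 × 10³ MeV = 4.83
  0.631 GeV = 0.631 × 10³ MeV = 631
  0.00919 GeV = 0.00919 × 10³ MeV = 9.19
  2490 keV = 2490 × 10⁻³ MeV = 2.49
Sum: 4.83 + 631 + 9.19 + 2.49 = 647.51

647.51 MeV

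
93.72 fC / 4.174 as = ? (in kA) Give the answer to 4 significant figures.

22.45 kA

(93.72 × 10⁻¹⁵) / (4.174 × 10⁻¹⁸) = 22.4533 × 10³ A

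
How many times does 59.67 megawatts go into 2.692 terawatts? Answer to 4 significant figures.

45110

(2.692 × 10^12) / (59.67 × 10^6) = 0.045115 × 10^6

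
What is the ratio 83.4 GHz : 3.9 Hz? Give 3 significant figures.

(83.4 × 10⁹) / (3.9) = 21.38 × 10⁹

21400000000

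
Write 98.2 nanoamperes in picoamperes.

98200 picoamperes

nano = 1e-9, pico = 1e-12; factor is 1e3.
98.2 × 1e3 = 98200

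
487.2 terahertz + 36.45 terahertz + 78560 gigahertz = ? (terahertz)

602.21 terahertz

In terahertz:
  487.2 terahertz → 487.2
  36.45 terahertz → 36.45
  78560 gigahertz = 78560 × 10^-3 terahertz = 78.56
Sum: 487.2 + 36.45 + 78.56 = 602.21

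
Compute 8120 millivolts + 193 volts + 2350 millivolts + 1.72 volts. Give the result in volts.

In volts:
  8120 millivolts = 8120e-3 volts = 8.12
  193 volts → 193
  2350 millivolts = 2350e-3 volts = 2.35
  1.72 volts → 1.72
Sum: 8.12 + 193 + 2.35 + 1.72 = 205.19

205.19 volts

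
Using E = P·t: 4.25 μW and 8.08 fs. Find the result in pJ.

0.00000003434 pJ

4.25e-6 × 8.08e-15 = 34.34e-21 J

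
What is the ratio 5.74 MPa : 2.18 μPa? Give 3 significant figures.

(5.74 × 10⁶) / (2.18 × 10⁻⁶) = 2.633 × 10¹²

2630000000000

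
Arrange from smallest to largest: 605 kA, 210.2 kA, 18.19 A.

605 kA = 605000 A
210.2 kA = 210200 A
18.19 A = 18.19 A

18.19 A < 210.2 kA < 605 kA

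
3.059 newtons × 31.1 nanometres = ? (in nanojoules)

3.059 × 31.1 × 10^-9 = 95.1349 × 10^-9 J

95.1349 nanojoules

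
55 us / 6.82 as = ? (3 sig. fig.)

8060000000000

(55e-6) / (6.82e-18) = 8.065e12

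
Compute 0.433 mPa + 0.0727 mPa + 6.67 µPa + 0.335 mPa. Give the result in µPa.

847.37 µPa

In µPa:
  0.433 mPa = 0.433 × 10³ µPa = 433
  0.0727 mPa = 0.0727 × 10³ µPa = 72.7
  6.67 µPa → 6.67
  0.335 mPa = 0.335 × 10³ µPa = 335
Sum: 433 + 72.7 + 6.67 + 335 = 847.37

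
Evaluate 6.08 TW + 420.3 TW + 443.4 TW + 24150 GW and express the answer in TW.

893.93 TW

In TW:
  6.08 TW → 6.08
  420.3 TW → 420.3
  443.4 TW → 443.4
  24150 GW = 24150e-3 TW = 24.15
Sum: 6.08 + 420.3 + 443.4 + 24.15 = 893.93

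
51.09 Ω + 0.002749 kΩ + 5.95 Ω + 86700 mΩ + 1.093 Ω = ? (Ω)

147.582 Ω

In Ω:
  51.09 Ω → 51.09
  0.002749 kΩ = 0.002749 × 10³ Ω = 2.749
  5.95 Ω → 5.95
  86700 mΩ = 86700 × 10⁻³ Ω = 86.7
  1.093 Ω → 1.093
Sum: 51.09 + 2.749 + 5.95 + 86.7 + 1.093 = 147.582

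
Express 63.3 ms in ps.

milli = 10⁻³, pico = 10⁻¹²; factor is 10⁹.
63.3 × 10⁹ = 63300000000

63300000000 ps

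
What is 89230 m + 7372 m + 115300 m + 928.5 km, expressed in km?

1140.402 km

In km:
  89230 m = 89230 × 10⁻³ km = 89.23
  7372 m = 7372 × 10⁻³ km = 7.372
  115300 m = 115300 × 10⁻³ km = 115.3
  928.5 km → 928.5
Sum: 89.23 + 7.372 + 115.3 + 928.5 = 1140.402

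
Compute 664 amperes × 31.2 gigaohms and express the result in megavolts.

664 × 31.2e9 = 20716.8e9 V

20716800 megavolts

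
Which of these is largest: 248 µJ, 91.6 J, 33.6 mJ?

248 µJ = 0.000248 J
91.6 J = 91.6 J
33.6 mJ = 0.0336 J

91.6 J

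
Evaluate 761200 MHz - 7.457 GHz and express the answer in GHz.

753.743 GHz

In GHz:
  761200 MHz = 761200 × 10⁻³ GHz = 761.2
  7.457 GHz → 7.457
Difference: 761.2 - 7.457 = 753.743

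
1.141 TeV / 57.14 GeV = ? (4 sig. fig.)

19.97

(1.141 × 10¹²) / (57.14 × 10⁹) = 0.019968 × 10³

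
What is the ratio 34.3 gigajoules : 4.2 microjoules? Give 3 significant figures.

(34.3e9) / (4.2e-6) = 8.167e15

8170000000000000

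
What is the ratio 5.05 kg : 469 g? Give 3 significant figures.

10.8

(5.05 × 10^3) / (469) = 0.01077 × 10^3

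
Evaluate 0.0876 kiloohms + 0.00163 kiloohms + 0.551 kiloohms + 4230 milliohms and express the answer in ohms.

In ohms:
  0.0876 kiloohms = 0.0876 × 10³ ohms = 87.6
  0.00163 kiloohms = 0.00163 × 10³ ohms = 1.63
  0.551 kiloohms = 0.551 × 10³ ohms = 551
  4230 milliohms = 4230 × 10⁻³ ohms = 4.23
Sum: 87.6 + 1.63 + 551 + 4.23 = 644.46

644.46 ohms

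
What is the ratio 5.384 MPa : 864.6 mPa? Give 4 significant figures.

(5.384 × 10^6) / (864.6 × 10^-3) = 0.0062272 × 10^9

6227000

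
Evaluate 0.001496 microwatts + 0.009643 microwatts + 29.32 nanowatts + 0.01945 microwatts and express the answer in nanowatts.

In nanowatts:
  0.001496 microwatts = 0.001496 × 10^3 nanowatts = 1.496
  0.009643 microwatts = 0.009643 × 10^3 nanowatts = 9.643
  29.32 nanowatts → 29.32
  0.01945 microwatts = 0.01945 × 10^3 nanowatts = 19.45
Sum: 1.496 + 9.643 + 29.32 + 19.45 = 59.909

59.909 nanowatts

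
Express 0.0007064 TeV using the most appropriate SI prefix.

706.4 MeV

= 706.4 × 10⁶ eV; 10⁶ is mega.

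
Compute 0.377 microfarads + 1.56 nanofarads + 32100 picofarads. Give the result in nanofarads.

In nanofarads:
  0.377 microfarads = 0.377 × 10^3 nanofarads = 377
  1.56 nanofarads → 1.56
  32100 picofarads = 32100 × 10^-3 nanofarads = 32.1
Sum: 377 + 1.56 + 32.1 = 410.66

410.66 nanofarads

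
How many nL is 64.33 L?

(no prefix) = 10^0, nano = 10^-9; factor is 10^9.
64.33 × 10^9 = 64330000000

64330000000 nL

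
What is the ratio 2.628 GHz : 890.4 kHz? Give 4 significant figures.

2951

(2.628 × 10^9) / (890.4 × 10^3) = 0.0029515 × 10^6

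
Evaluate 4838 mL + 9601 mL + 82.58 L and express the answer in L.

In L:
  4838 mL = 4838 × 10^-3 L = 4.838
  9601 mL = 9601 × 10^-3 L = 9.601
  82.58 L → 82.58
Sum: 4.838 + 9.601 + 82.58 = 97.019

97.019 L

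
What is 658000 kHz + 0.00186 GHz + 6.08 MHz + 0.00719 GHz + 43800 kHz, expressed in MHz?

716.93 MHz

In MHz:
  658000 kHz = 658000 × 10^-3 MHz = 658
  0.00186 GHz = 0.00186 × 10^3 MHz = 1.86
  6.08 MHz → 6.08
  0.00719 GHz = 0.00719 × 10^3 MHz = 7.19
  43800 kHz = 43800 × 10^-3 MHz = 43.8
Sum: 658 + 1.86 + 6.08 + 7.19 + 43.8 = 716.93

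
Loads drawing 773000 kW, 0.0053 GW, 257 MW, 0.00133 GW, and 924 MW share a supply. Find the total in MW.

In MW:
  773000 kW = 773000 × 10⁻³ MW = 773
  0.0053 GW = 0.0053 × 10³ MW = 5.3
  257 MW → 257
  0.00133 GW = 0.00133 × 10³ MW = 1.33
  924 MW → 924
Sum: 773 + 5.3 + 257 + 1.33 + 924 = 1960.63

1960.63 MW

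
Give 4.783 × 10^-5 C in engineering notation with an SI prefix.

47.83 µC

= 47.83 × 10^-6 C; 10^-6 is micro.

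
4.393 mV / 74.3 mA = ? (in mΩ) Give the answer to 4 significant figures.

(4.393 × 10⁻³) / (74.3 × 10⁻³) = 0.0591252 Ω

59.13 mΩ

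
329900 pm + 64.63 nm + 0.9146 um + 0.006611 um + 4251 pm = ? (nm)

In nm:
  329900 pm = 329900 × 10^-3 nm = 329.9
  64.63 nm → 64.63
  0.9146 um = 0.9146 × 10^3 nm = 914.6
  0.006611 um = 0.006611 × 10^3 nm = 6.611
  4251 pm = 4251 × 10^-3 nm = 4.251
Sum: 329.9 + 64.63 + 914.6 + 6.611 + 4.251 = 1319.992

1319.992 nm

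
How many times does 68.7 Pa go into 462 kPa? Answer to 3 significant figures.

(462e3) / (68.7) = 6.725e3

6720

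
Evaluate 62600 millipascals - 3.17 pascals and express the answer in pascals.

59.43 pascals

In pascals:
  62600 millipascals = 62600 × 10^-3 pascals = 62.6
  3.17 pascals → 3.17
Difference: 62.6 - 3.17 = 59.43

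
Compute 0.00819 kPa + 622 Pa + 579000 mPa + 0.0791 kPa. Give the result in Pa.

In Pa:
  0.00819 kPa = 0.00819 × 10^3 Pa = 8.19
  622 Pa → 622
  579000 mPa = 579000 × 10^-3 Pa = 579
  0.0791 kPa = 0.0791 × 10^3 Pa = 79.1
Sum: 8.19 + 622 + 579 + 79.1 = 1288.29

1288.29 Pa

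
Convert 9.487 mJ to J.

milli = 10^-3, (no prefix) = 10^0; factor is 10^-3.
9.487 × 10^-3 = 0.009487

0.009487 J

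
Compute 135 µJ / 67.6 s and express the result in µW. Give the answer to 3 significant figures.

(135 × 10⁻⁶) / (67.6) = 1.997 × 10⁻⁶ W

2.00 µW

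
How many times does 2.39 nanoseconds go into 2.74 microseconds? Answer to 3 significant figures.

1150

(2.74 × 10⁻⁶) / (2.39 × 10⁻⁹) = 1.146 × 10³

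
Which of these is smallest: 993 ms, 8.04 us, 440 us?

993 ms = 0.993 s
8.04 us = 0.00000804 s
440 us = 0.00044 s

8.04 us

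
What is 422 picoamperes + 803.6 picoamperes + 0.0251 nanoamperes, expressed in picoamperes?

1250.7 picoamperes

In picoamperes:
  422 picoamperes → 422
  803.6 picoamperes → 803.6
  0.0251 nanoamperes = 0.0251e3 picoamperes = 25.1
Sum: 422 + 803.6 + 25.1 = 1250.7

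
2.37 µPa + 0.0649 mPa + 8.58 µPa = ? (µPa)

In µPa:
  2.37 µPa → 2.37
  0.0649 mPa = 0.0649 × 10³ µPa = 64.9
  8.58 µPa → 8.58
Sum: 2.37 + 64.9 + 8.58 = 75.85

75.85 µPa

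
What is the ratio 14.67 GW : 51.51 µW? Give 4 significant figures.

284800000000000

(14.67 × 10⁹) / (51.51 × 10⁻⁶) = 0.2848 × 10¹⁵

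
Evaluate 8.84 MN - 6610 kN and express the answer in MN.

In MN:
  8.84 MN → 8.84
  6610 kN = 6610e-3 MN = 6.61
Difference: 8.84 - 6.61 = 2.23

2.23 MN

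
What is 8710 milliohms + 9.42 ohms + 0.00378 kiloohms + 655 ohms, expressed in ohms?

676.91 ohms

In ohms:
  8710 milliohms = 8710 × 10⁻³ ohms = 8.71
  9.42 ohms → 9.42
  0.00378 kiloohms = 0.00378 × 10³ ohms = 3.78
  655 ohms → 655
Sum: 8.71 + 9.42 + 3.78 + 655 = 676.91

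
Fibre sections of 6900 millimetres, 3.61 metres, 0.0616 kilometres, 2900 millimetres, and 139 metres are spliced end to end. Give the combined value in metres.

In metres:
  6900 millimetres = 6900e-3 metres = 6.9
  3.61 metres → 3.61
  0.0616 kilometres = 0.0616e3 metres = 61.6
  2900 millimetres = 2900e-3 metres = 2.9
  139 metres → 139
Sum: 6.9 + 3.61 + 61.6 + 2.9 + 139 = 214.01

214.01 metres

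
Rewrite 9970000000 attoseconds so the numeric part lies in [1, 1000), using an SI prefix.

9.97 nanoseconds

= 9.97 × 10⁻⁹ seconds; 10⁻⁹ is nano.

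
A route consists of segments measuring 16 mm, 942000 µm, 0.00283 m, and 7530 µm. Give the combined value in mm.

968.36 mm

In mm:
  16 mm → 16
  942000 µm = 942000 × 10⁻³ mm = 942
  0.00283 m = 0.00283 × 10³ mm = 2.83
  7530 µm = 7530 × 10⁻³ mm = 7.53
Sum: 16 + 942 + 2.83 + 7.53 = 968.36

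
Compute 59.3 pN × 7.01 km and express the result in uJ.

59.3 × 10⁻¹² × 7.01 × 10³ = 415.693 × 10⁻⁹ J

0.415693 uJ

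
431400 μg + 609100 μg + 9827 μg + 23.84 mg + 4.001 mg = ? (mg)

In mg:
  431400 μg = 431400 × 10⁻³ mg = 431.4
  609100 μg = 609100 × 10⁻³ mg = 609.1
  9827 μg = 9827 × 10⁻³ mg = 9.827
  23.84 mg → 23.84
  4.001 mg → 4.001
Sum: 431.4 + 609.1 + 9.827 + 23.84 + 4.001 = 1078.168

1078.168 mg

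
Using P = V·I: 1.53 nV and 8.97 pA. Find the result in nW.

1.53 × 10⁻⁹ × 8.97 × 10⁻¹² = 13.7241 × 10⁻²¹ W

0.0000000000137241 nW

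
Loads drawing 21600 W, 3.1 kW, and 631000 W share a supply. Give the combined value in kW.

In kW:
  21600 W = 21600 × 10^-3 kW = 21.6
  3.1 kW → 3.1
  631000 W = 631000 × 10^-3 kW = 631
Sum: 21.6 + 3.1 + 631 = 655.7

655.7 kW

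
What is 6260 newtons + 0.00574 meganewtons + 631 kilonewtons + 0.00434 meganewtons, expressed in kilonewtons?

In kilonewtons:
  6260 newtons = 6260 × 10^-3 kilonewtons = 6.26
  0.00574 meganewtons = 0.00574 × 10^3 kilonewtons = 5.74
  631 kilonewtons → 631
  0.00434 meganewtons = 0.00434 × 10^3 kilonewtons = 4.34
Sum: 6.26 + 5.74 + 631 + 4.34 = 647.34

647.34 kilonewtons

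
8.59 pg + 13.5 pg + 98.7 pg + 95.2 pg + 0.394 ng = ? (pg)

609.99 pg

In pg:
  8.59 pg → 8.59
  13.5 pg → 13.5
  98.7 pg → 98.7
  95.2 pg → 95.2
  0.394 ng = 0.394 × 10^3 pg = 394
Sum: 8.59 + 13.5 + 98.7 + 95.2 + 394 = 609.99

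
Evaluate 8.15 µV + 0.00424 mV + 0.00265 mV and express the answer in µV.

In µV:
  8.15 µV → 8.15
  0.00424 mV = 0.00424e3 µV = 4.24
  0.00265 mV = 0.00265e3 µV = 2.65
Sum: 8.15 + 4.24 + 2.65 = 15.04

15.04 µV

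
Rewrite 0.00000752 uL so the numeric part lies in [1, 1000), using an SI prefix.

= 7.52e-12 L; 1e-12 is pico.

7.52 pL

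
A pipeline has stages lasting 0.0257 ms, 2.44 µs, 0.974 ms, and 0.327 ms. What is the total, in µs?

1329.14 µs

In µs:
  0.0257 ms = 0.0257 × 10^3 µs = 25.7
  2.44 µs → 2.44
  0.974 ms = 0.974 × 10^3 µs = 974
  0.327 ms = 0.327 × 10^3 µs = 327
Sum: 25.7 + 2.44 + 974 + 327 = 1329.14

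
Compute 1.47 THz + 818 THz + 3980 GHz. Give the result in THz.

823.45 THz

In THz:
  1.47 THz → 1.47
  818 THz → 818
  3980 GHz = 3980 × 10⁻³ THz = 3.98
Sum: 1.47 + 818 + 3.98 = 823.45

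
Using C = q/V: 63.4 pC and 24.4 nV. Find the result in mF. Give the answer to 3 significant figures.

(63.4 × 10⁻¹²) / (24.4 × 10⁻⁹) = 2.5984 × 10⁻³ F

2.60 mF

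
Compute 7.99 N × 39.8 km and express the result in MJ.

7.99 × 39.8e3 = 318.002e3 J

0.318002 MJ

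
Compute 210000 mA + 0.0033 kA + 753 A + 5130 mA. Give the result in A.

971.43 A

In A:
  210000 mA = 210000 × 10⁻³ A = 210
  0.0033 kA = 0.0033 × 10³ A = 3.3
  753 A → 753
  5130 mA = 5130 × 10⁻³ A = 5.13
Sum: 210 + 3.3 + 753 + 5.13 = 971.43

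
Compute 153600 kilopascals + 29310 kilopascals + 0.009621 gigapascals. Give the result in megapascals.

In megapascals:
  153600 kilopascals = 153600 × 10⁻³ megapascals = 153.6
  29310 kilopascals = 29310 × 10⁻³ megapascals = 29.31
  0.009621 gigapascals = 0.009621 × 10³ megapascals = 9.621
Sum: 153.6 + 29.31 + 9.621 = 192.531

192.531 megapascals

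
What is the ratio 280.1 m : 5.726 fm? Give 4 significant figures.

48920000000000000

(280.1) / (5.726e-15) = 48.917e15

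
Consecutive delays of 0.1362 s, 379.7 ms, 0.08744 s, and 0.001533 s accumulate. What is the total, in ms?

604.873 ms

In ms:
  0.1362 s = 0.1362 × 10³ ms = 136.2
  379.7 ms → 379.7
  0.08744 s = 0.08744 × 10³ ms = 87.44
  0.001533 s = 0.001533 × 10³ ms = 1.533
Sum: 136.2 + 379.7 + 87.44 + 1.533 = 604.873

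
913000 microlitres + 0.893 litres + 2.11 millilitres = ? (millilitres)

In millilitres:
  913000 microlitres = 913000 × 10^-3 millilitres = 913
  0.893 litres = 0.893 × 10^3 millilitres = 893
  2.11 millilitres → 2.11
Sum: 913 + 893 + 2.11 = 1808.11

1808.11 millilitres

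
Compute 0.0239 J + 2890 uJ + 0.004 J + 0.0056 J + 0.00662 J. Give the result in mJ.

43.01 mJ

In mJ:
  0.0239 J = 0.0239 × 10³ mJ = 23.9
  2890 uJ = 2890 × 10⁻³ mJ = 2.89
  0.004 J = 0.004 × 10³ mJ = 4
  0.0056 J = 0.0056 × 10³ mJ = 5.6
  0.00662 J = 0.00662 × 10³ mJ = 6.62
Sum: 23.9 + 2.89 + 4 + 5.6 + 6.62 = 43.01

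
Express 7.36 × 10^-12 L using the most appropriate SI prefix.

7.36 pL

= 7.36 × 10^-12 L; 10^-12 is pico.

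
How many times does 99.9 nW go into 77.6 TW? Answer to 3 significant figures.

(77.6e12) / (99.9e-9) = 0.7768e21

777000000000000000000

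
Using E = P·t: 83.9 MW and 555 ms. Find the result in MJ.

46.5645 MJ

83.9e6 × 555e-3 = 46564.5e3 J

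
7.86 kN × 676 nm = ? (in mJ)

7.86 × 10³ × 676 × 10⁻⁹ = 5313.36 × 10⁻⁶ J

5.31336 mJ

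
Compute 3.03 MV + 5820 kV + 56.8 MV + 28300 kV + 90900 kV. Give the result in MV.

In MV:
  3.03 MV → 3.03
  5820 kV = 5820 × 10^-3 MV = 5.82
  56.8 MV → 56.8
  28300 kV = 28300 × 10^-3 MV = 28.3
  90900 kV = 90900 × 10^-3 MV = 90.9
Sum: 3.03 + 5.82 + 56.8 + 28.3 + 90.9 = 184.85

184.85 MV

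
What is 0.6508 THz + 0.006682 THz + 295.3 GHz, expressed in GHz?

In GHz:
  0.6508 THz = 0.6508 × 10^3 GHz = 650.8
  0.006682 THz = 0.006682 × 10^3 GHz = 6.682
  295.3 GHz → 295.3
Sum: 650.8 + 6.682 + 295.3 = 952.782

952.782 GHz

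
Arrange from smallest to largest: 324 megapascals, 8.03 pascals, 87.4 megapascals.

324 megapascals = 324000000 pascals
8.03 pascals = 8.03 pascals
87.4 megapascals = 87400000 pascals

8.03 pascals < 87.4 megapascals < 324 megapascals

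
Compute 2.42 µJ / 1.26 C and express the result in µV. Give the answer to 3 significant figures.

(2.42 × 10^-6) / (1.26) = 1.9206 × 10^-6 V

1.92 µV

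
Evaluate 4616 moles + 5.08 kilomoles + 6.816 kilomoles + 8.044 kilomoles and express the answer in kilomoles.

24.556 kilomoles

In kilomoles:
  4616 moles = 4616 × 10^-3 kilomoles = 4.616
  5.08 kilomoles → 5.08
  6.816 kilomoles → 6.816
  8.044 kilomoles → 8.044
Sum: 4.616 + 5.08 + 6.816 + 8.044 = 24.556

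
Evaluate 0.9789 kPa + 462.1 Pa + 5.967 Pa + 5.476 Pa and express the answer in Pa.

In Pa:
  0.9789 kPa = 0.9789e3 Pa = 978.9
  462.1 Pa → 462.1
  5.967 Pa → 5.967
  5.476 Pa → 5.476
Sum: 978.9 + 462.1 + 5.967 + 5.476 = 1452.443

1452.443 Pa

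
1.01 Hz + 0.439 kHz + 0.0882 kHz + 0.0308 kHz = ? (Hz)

559.01 Hz

In Hz:
  1.01 Hz → 1.01
  0.439 kHz = 0.439e3 Hz = 439
  0.0882 kHz = 0.0882e3 Hz = 88.2
  0.0308 kHz = 0.0308e3 Hz = 30.8
Sum: 1.01 + 439 + 88.2 + 30.8 = 559.01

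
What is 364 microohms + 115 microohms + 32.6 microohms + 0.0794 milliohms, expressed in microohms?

591 microohms

In microohms:
  364 microohms → 364
  115 microohms → 115
  32.6 microohms → 32.6
  0.0794 milliohms = 0.0794e3 microohms = 79.4
Sum: 364 + 115 + 32.6 + 79.4 = 591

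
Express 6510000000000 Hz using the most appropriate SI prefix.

= 6.51 × 10¹² Hz; 10¹² is tera.

6.51 THz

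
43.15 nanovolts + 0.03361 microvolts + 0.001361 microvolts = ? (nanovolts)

78.121 nanovolts

In nanovolts:
  43.15 nanovolts → 43.15
  0.03361 microvolts = 0.03361 × 10^3 nanovolts = 33.61
  0.001361 microvolts = 0.001361 × 10^3 nanovolts = 1.361
Sum: 43.15 + 33.61 + 1.361 = 78.121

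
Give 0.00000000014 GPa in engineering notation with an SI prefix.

= 140e-3 Pa; 1e-3 is milli.

140 mPa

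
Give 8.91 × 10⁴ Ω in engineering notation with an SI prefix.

= 89.1 × 10³ Ω; 10³ is kilo.

89.1 kΩ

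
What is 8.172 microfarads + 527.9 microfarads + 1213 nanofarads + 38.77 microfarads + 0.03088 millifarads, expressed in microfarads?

606.935 microfarads

In microfarads:
  8.172 microfarads → 8.172
  527.9 microfarads → 527.9
  1213 nanofarads = 1213 × 10⁻³ microfarads = 1.213
  38.77 microfarads → 38.77
  0.03088 millifarads = 0.03088 × 10³ microfarads = 30.88
Sum: 8.172 + 527.9 + 1.213 + 38.77 + 30.88 = 606.935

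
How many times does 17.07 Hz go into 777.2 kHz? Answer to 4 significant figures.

45530

(777.2 × 10³) / (17.07) = 45.53 × 10³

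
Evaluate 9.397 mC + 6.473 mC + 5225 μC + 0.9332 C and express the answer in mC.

In mC:
  9.397 mC → 9.397
  6.473 mC → 6.473
  5225 μC = 5225 × 10^-3 mC = 5.225
  0.9332 C = 0.9332 × 10^3 mC = 933.2
Sum: 9.397 + 6.473 + 5.225 + 933.2 = 954.295

954.295 mC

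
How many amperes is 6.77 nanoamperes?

0.00000000677 amperes

nano = 10⁻⁹, (no prefix) = 10⁰; factor is 10⁻⁹.
6.77 × 10⁻⁹ = 0.00000000677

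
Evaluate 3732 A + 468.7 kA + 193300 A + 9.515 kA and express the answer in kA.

In kA:
  3732 A = 3732 × 10⁻³ kA = 3.732
  468.7 kA → 468.7
  193300 A = 193300 × 10⁻³ kA = 193.3
  9.515 kA → 9.515
Sum: 3.732 + 468.7 + 193.3 + 9.515 = 675.247

675.247 kA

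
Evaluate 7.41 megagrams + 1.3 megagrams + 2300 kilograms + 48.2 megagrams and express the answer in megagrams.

In megagrams:
  7.41 megagrams → 7.41
  1.3 megagrams → 1.3
  2300 kilograms = 2300e-3 megagrams = 2.3
  48.2 megagrams → 48.2
Sum: 7.41 + 1.3 + 2.3 + 48.2 = 59.21

59.21 megagrams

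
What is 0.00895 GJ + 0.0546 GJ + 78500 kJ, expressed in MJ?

In MJ:
  0.00895 GJ = 0.00895 × 10^3 MJ = 8.95
  0.0546 GJ = 0.0546 × 10^3 MJ = 54.6
  78500 kJ = 78500 × 10^-3 MJ = 78.5
Sum: 8.95 + 54.6 + 78.5 = 142.05

142.05 MJ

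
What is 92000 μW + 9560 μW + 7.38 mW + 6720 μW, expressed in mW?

In mW:
  92000 μW = 92000e-3 mW = 92
  9560 μW = 9560e-3 mW = 9.56
  7.38 mW → 7.38
  6720 μW = 6720e-3 mW = 6.72
Sum: 92 + 9.56 + 7.38 + 6.72 = 115.66

115.66 mW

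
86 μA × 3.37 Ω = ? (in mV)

86e-6 × 3.37 = 289.82e-6 V

0.28982 mV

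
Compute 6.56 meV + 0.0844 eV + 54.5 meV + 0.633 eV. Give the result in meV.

778.46 meV

In meV:
  6.56 meV → 6.56
  0.0844 eV = 0.0844e3 meV = 84.4
  54.5 meV → 54.5
  0.633 eV = 0.633e3 meV = 633
Sum: 6.56 + 84.4 + 54.5 + 633 = 778.46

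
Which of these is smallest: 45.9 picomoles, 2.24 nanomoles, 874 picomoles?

45.9 picomoles = 0.0000000000459 moles
2.24 nanomoles = 0.00000000224 moles
874 picomoles = 0.000000000874 moles

45.9 picomoles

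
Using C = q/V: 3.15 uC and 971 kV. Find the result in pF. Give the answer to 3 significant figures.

3.24 pF

(3.15e-6) / (971e3) = 0.0032441e-9 F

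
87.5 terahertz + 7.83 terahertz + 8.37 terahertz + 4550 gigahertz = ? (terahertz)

108.25 terahertz

In terahertz:
  87.5 terahertz → 87.5
  7.83 terahertz → 7.83
  8.37 terahertz → 8.37
  4550 gigahertz = 4550 × 10⁻³ terahertz = 4.55
Sum: 87.5 + 7.83 + 8.37 + 4.55 = 108.25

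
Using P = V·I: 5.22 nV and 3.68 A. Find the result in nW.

5.22e-9 × 3.68 = 19.2096e-9 W

19.2096 nW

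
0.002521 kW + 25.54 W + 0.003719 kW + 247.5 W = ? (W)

In W:
  0.002521 kW = 0.002521 × 10³ W = 2.521
  25.54 W → 25.54
  0.003719 kW = 0.003719 × 10³ W = 3.719
  247.5 W → 247.5
Sum: 2.521 + 25.54 + 3.719 + 247.5 = 279.28

279.28 W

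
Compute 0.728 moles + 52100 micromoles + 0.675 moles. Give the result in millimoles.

In millimoles:
  0.728 moles = 0.728 × 10³ millimoles = 728
  52100 micromoles = 52100 × 10⁻³ millimoles = 52.1
  0.675 moles = 0.675 × 10³ millimoles = 675
Sum: 728 + 52.1 + 675 = 1455.1

1455.1 millimoles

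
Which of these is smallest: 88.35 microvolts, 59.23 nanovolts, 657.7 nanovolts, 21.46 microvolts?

59.23 nanovolts

88.35 microvolts = 0.00008835 volts
59.23 nanovolts = 0.00000005923 volts
657.7 nanovolts = 0.0000006577 volts
21.46 microvolts = 0.00002146 volts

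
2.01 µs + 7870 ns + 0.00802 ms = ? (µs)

17.9 µs

In µs:
  2.01 µs → 2.01
  7870 ns = 7870 × 10⁻³ µs = 7.87
  0.00802 ms = 0.00802 × 10³ µs = 8.02
Sum: 2.01 + 7.87 + 8.02 = 17.9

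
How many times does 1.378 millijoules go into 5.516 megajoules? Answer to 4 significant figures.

4003000000

(5.516e6) / (1.378e-3) = 4.0029e9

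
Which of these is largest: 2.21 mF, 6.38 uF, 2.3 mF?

2.3 mF

2.21 mF = 0.00221 F
6.38 uF = 0.00000638 F
2.3 mF = 0.0023 F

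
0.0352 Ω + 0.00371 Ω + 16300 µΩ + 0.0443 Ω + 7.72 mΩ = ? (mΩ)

In mΩ:
  0.0352 Ω = 0.0352e3 mΩ = 35.2
  0.00371 Ω = 0.00371e3 mΩ = 3.71
  16300 µΩ = 16300e-3 mΩ = 16.3
  0.0443 Ω = 0.0443e3 mΩ = 44.3
  7.72 mΩ → 7.72
Sum: 35.2 + 3.71 + 16.3 + 44.3 + 7.72 = 107.23

107.23 mΩ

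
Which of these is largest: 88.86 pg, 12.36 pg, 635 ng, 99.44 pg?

635 ng

88.86 pg = 0.00000000008886 g
12.36 pg = 0.00000000001236 g
635 ng = 0.000000635 g
99.44 pg = 0.00000000009944 g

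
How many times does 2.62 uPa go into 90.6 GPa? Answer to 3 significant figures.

34600000000000000

(90.6 × 10^9) / (2.62 × 10^-6) = 34.58 × 10^15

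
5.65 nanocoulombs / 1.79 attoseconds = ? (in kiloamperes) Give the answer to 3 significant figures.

3160000 kiloamperes

(5.65e-9) / (1.79e-18) = 3.1564e9 A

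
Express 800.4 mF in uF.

800400 uF

milli = 10^-3, micro = 10^-6; factor is 10^3.
800.4 × 10^3 = 800400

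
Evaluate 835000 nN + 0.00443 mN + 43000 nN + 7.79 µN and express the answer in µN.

In µN:
  835000 nN = 835000 × 10^-3 µN = 835
  0.00443 mN = 0.00443 × 10^3 µN = 4.43
  43000 nN = 43000 × 10^-3 µN = 43
  7.79 µN → 7.79
Sum: 835 + 4.43 + 43 + 7.79 = 890.22

890.22 µN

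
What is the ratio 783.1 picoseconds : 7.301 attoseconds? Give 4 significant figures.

107300000

(783.1e-12) / (7.301e-18) = 107.26e6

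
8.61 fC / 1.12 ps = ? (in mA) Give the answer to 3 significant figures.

(8.61 × 10^-15) / (1.12 × 10^-12) = 7.6875 × 10^-3 A

7.69 mA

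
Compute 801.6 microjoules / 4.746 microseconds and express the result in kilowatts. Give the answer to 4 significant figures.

(801.6 × 10^-6) / (4.746 × 10^-6) = 168.9 W

0.1689 kilowatts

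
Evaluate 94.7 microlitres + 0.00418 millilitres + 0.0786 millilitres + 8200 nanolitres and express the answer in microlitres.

185.68 microlitres

In microlitres:
  94.7 microlitres → 94.7
  0.00418 millilitres = 0.00418 × 10³ microlitres = 4.18
  0.0786 millilitres = 0.0786 × 10³ microlitres = 78.6
  8200 nanolitres = 8200 × 10⁻³ microlitres = 8.2
Sum: 94.7 + 4.18 + 78.6 + 8.2 = 185.68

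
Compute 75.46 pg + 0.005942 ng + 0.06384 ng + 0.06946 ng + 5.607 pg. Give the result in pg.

220.309 pg

In pg:
  75.46 pg → 75.46
  0.005942 ng = 0.005942 × 10^3 pg = 5.942
  0.06384 ng = 0.06384 × 10^3 pg = 63.84
  0.06946 ng = 0.06946 × 10^3 pg = 69.46
  5.607 pg → 5.607
Sum: 75.46 + 5.942 + 63.84 + 69.46 + 5.607 = 220.309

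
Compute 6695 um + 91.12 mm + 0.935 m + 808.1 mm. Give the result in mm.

1840.915 mm

In mm:
  6695 um = 6695 × 10⁻³ mm = 6.695
  91.12 mm → 91.12
  0.935 m = 0.935 × 10³ mm = 935
  808.1 mm → 808.1
Sum: 6.695 + 91.12 + 935 + 808.1 = 1840.915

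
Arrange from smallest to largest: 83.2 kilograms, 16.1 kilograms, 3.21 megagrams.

83.2 kilograms = 83200 grams
16.1 kilograms = 16100 grams
3.21 megagrams = 3210000 grams

16.1 kilograms < 83.2 kilograms < 3.21 megagrams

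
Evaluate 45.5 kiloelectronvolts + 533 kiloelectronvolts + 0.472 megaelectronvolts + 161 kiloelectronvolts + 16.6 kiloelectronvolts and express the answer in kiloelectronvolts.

1228.1 kiloelectronvolts

In kiloelectronvolts:
  45.5 kiloelectronvolts → 45.5
  533 kiloelectronvolts → 533
  0.472 megaelectronvolts = 0.472 × 10³ kiloelectronvolts = 472
  161 kiloelectronvolts → 161
  16.6 kiloelectronvolts → 16.6
Sum: 45.5 + 533 + 472 + 161 + 16.6 = 1228.1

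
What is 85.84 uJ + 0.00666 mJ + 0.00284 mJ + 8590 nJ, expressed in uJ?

103.93 uJ

In uJ:
  85.84 uJ → 85.84
  0.00666 mJ = 0.00666e3 uJ = 6.66
  0.00284 mJ = 0.00284e3 uJ = 2.84
  8590 nJ = 8590e-3 uJ = 8.59
Sum: 85.84 + 6.66 + 2.84 + 8.59 = 103.93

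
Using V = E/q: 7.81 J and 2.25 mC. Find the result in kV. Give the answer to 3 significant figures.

(7.81) / (2.25 × 10⁻³) = 3.4711 × 10³ V

3.47 kV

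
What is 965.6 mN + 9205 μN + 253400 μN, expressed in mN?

In mN:
  965.6 mN → 965.6
  9205 μN = 9205 × 10^-3 mN = 9.205
  253400 μN = 253400 × 10^-3 mN = 253.4
Sum: 965.6 + 9.205 + 253.4 = 1228.205

1228.205 mN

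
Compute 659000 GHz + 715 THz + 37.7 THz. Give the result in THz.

In THz:
  659000 GHz = 659000 × 10⁻³ THz = 659
  715 THz → 715
  37.7 THz → 37.7
Sum: 659 + 715 + 37.7 = 1411.7

1411.7 THz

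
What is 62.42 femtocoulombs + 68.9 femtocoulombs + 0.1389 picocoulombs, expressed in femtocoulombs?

270.22 femtocoulombs

In femtocoulombs:
  62.42 femtocoulombs → 62.42
  68.9 femtocoulombs → 68.9
  0.1389 picocoulombs = 0.1389e3 femtocoulombs = 138.9
Sum: 62.42 + 68.9 + 138.9 = 270.22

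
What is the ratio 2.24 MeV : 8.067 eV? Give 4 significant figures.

277700

(2.24e6) / (8.067) = 0.27767e6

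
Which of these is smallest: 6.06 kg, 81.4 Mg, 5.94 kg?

5.94 kg

6.06 kg = 6060 g
81.4 Mg = 81400000 g
5.94 kg = 5940 g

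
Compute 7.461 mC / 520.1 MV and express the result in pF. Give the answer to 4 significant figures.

(7.461e-3) / (520.1e6) = 0.0143453e-9 F

14.35 pF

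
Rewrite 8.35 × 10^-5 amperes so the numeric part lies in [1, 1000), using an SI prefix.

83.5 microamperes

= 83.5 × 10^-6 amperes; 10^-6 is micro.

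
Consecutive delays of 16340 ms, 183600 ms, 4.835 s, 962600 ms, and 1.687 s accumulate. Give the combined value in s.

1169.062 s

In s:
  16340 ms = 16340 × 10^-3 s = 16.34
  183600 ms = 183600 × 10^-3 s = 183.6
  4.835 s → 4.835
  962600 ms = 962600 × 10^-3 s = 962.6
  1.687 s → 1.687
Sum: 16.34 + 183.6 + 4.835 + 962.6 + 1.687 = 1169.062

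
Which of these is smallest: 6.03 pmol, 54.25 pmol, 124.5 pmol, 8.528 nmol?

6.03 pmol

6.03 pmol = 0.00000000000603 mol
54.25 pmol = 0.00000000005425 mol
124.5 pmol = 0.0000000001245 mol
8.528 nmol = 0.000000008528 mol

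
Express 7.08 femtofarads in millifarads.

femto = 10^-15, milli = 10^-3; factor is 10^-12.
7.08 × 10^-12 = 0.00000000000708

0.00000000000708 millifarads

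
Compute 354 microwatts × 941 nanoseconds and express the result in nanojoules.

0.333114 nanojoules

354e-6 × 941e-9 = 333114e-15 J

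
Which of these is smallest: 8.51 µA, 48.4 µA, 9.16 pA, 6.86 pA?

8.51 µA = 0.00000851 A
48.4 µA = 0.0000484 A
9.16 pA = 0.00000000000916 A
6.86 pA = 0.00000000000686 A

6.86 pA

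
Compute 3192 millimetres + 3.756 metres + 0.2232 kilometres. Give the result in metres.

In metres:
  3192 millimetres = 3192 × 10⁻³ metres = 3.192
  3.756 metres → 3.756
  0.2232 kilometres = 0.2232 × 10³ metres = 223.2
Sum: 3.192 + 3.756 + 223.2 = 230.148

230.148 metres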